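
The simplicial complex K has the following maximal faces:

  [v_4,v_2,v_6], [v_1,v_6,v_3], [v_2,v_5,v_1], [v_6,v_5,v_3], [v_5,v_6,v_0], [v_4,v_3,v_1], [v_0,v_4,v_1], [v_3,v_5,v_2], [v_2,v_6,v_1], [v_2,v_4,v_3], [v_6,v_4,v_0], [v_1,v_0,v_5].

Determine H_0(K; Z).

H_0 ≅ Z.

Take the total order v_0 < v_1 < v_2 < v_3 < v_4 < v_5 < v_6 on the vertex set. Then K (dimension 2) consists of the simplices:

  0-simplices (7): [v_0], [v_1], [v_2], [v_3], [v_4], [v_5], [v_6]
  1-simplices (18): (18 of them)
  2-simplices (12): (12 of them)

so the chain groups are C_0 ≅ Z^7, C_1 ≅ Z^18, C_2 ≅ Z^12.

The boundary map ∂_1: C_1 → C_0 sends each edge [p,q] (with p < q) to q − p.
This gives a 7×18 integer matrix of rank 6; reducing to Smith normal form yields diagonal entries (1,1,1,1,1,1).

Boundary ∂_2: C_2 → C_1 acts by ∂[p,q,r] = [q,r] − [p,r] + [p,q]. For instance
  ∂[v_0,v_1,v_5] = [v_1,v_5] − [v_0,v_5] + [v_0,v_1],
  ∂[v_2,v_3,v_4] = [v_3,v_4] − [v_2,v_4] + [v_2,v_3].
The resulting 18×12 matrix has rank 12, and its Smith normal form has invariant factors (1,1,1,1,1,1,1,1,1,1,1,2).

Reading off H_k = ker ∂_k / im ∂_{k+1}:

  H_0: rank C_0 − rank ∂_1 = 7 − 6 = 1, and the invariant factors of ∂_1 are all 1, so H_0 ≅ Z.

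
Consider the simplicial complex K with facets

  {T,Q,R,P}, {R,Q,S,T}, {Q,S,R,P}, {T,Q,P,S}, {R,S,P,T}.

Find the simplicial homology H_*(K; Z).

H_0 = Z,  H_1 = 0,  H_2 = 0,  H_3 = Z.

Take the total order P < Q < R < S < T on the vertex set. Then K (dimension 3) consists of the simplices:

  0-simplices (5): P, Q, R, S, T
  1-simplices (10): PQ, PR, PS, PT, QR, QS, QT, RS, RT, ST
  2-simplices (10): PQR, PQS, PQT, PRS, PRT, PST, QRS, QRT, QST, RST
  3-simplices (5): PQRS, PQRT, PQST, PRST, QRST

so the chain groups are C_0 ≅ Z^5, C_1 ≅ Z^10, C_2 ≅ Z^10, C_3 ≅ Z^5.

∂_1: C_1 → C_0 maps an edge to its endpoints' difference, ∂[p,q] = q − p.
As a 5×10 matrix over Z this has rank 4, with invariant factors (1,1,1,1).

The boundary map ∂_2: C_2 → C_1 acts by ∂[p,q,r] = [q,r] − [p,r] + [p,q]. For instance
  ∂QST = ST − QT + QS,
  ∂QRT = RT − QT + QR.
The 10×10 boundary matrix has rank 6 and Smith normal form diag(1,1,1,1,1,1).

The boundary map ∂_3: C_3 → C_2 sends each 3-simplex σ to the alternating sum Σ_i (−1)^i (σ with its i-th vertex removed). For instance
  ∂PRST = RST − PST + PRT − PRS,
  ∂PQRS = QRS − PRS + PQS − PQR.
The resulting 10×5 matrix has rank 4, and its Smith normal form has invariant factors (1,1,1,1).

Now H_k = ker ∂_k / im ∂_{k+1}, so:

  H_0: rank C_0 − rank ∂_1 = 5 − 4 = 1, and the invariant factors of ∂_1 are all 1, so H_0 = Z.
  H_1: rank ker ∂_1 − rank ∂_2 = (10 − 4) − 6 = 0, and the invariant factors of ∂_2 are all 1, so H_1 = 0.
  H_2: rank ker ∂_2 − rank ∂_3 = (10 − 6) − 4 = 0, and the invariant factors of ∂_3 are all 1, so H_2 = 0.
  H_3: rank ker ∂_3 − rank ∂_4 = (5 − 4) − 0 = 1, and there is no ∂_4, so H_3 = Z.

As a check, the Euler characteristic is 5 − 10 + 10 − 5 = 0, which agrees with 1 − 0 + 0 − 1 = 0.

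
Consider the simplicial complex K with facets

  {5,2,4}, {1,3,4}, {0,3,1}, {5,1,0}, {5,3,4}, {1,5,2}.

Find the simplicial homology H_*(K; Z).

H_0 = Z,  H_1 = Z,  H_2 = 0.

Order the vertices as 0 < 1 < 2 < 3 < 4 < 5. Listing each simplex with vertices in this order, K has dimension 2 with simplices:

  0-simplices (6): [0], [1], [2], [3], [4], [5]
  1-simplices (12): [0,1], [0,3], [0,5], [1,2], [1,3], [1,4], [1,5], [2,4], [2,5], [3,4], [3,5], [4,5]
  2-simplices (6): [0,1,3], [0,1,5], [1,2,5], [1,3,4], [2,4,5], [3,4,5]

Hence C_0 ≅ Z^6, C_1 ≅ Z^12, C_2 ≅ Z^6.

The boundary map ∂_1: C_1 → C_0 sends each edge [p,q] (with p < q) to q − p.
As a 6×12 matrix over Z this has rank 5, with invariant factors (1,1,1,1,1).

Boundary ∂_2: C_2 → C_1 acts by ∂[p,q,r] = [q,r] − [p,r] + [p,q]. For instance
  ∂[1,3,4] = [3,4] − [1,4] + [1,3],
  ∂[0,1,5] = [1,5] − [0,5] + [0,1].
The resulting 12×6 matrix has rank 6, and its Smith normal form has invariant factors (1,1,1,1,1,1).

From H_k ≅ ker(∂_k) / im(∂_{k+1}) we obtain:

  H_0: rank C_0 − rank ∂_1 = 6 − 5 = 1, and the invariant factors of ∂_1 are all 1, so H_0 = Z.
  H_1: rank ker ∂_1 − rank ∂_2 = (12 − 5) − 6 = 1, and the invariant factors of ∂_2 are all 1, so H_1 = Z.
  H_2: rank ker ∂_2 − rank ∂_3 = (6 − 6) − 0 = 0, and there is no ∂_3, so H_2 = 0.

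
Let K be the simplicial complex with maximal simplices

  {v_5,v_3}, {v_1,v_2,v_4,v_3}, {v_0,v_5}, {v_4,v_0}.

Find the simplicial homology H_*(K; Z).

H_0 ≅ Z,  H_1 ≅ Z,  H_2 = 0,  H_3 = 0.

Fix the vertex order v_0 < v_1 < v_2 < v_3 < v_4 < v_5 and write every simplex with vertices in increasing order. Then dim K = 3 and the simplices of K are:

  0-simplices (6): [v_0], [v_1], [v_2], [v_3], [v_4], [v_5]
  1-simplices (9): [v_0,v_4], [v_0,v_5], [v_1,v_2], [v_1,v_3], [v_1,v_4], [v_2,v_3], [v_2,v_4], [v_3,v_4], [v_3,v_5]
  2-simplices (4): [v_1,v_2,v_3], [v_1,v_2,v_4], [v_1,v_3,v_4], [v_2,v_3,v_4]
  3-simplices (1): [v_1,v_2,v_3,v_4]

so the chain groups are C_0 ≅ Z^6, C_1 ≅ Z^9, C_2 ≅ Z^4, C_3 ≅ Z^1.

Boundary ∂_1: C_1 → C_0 sends each edge [p,q] (with p < q) to q − p.
As a 6×9 matrix over Z this has rank 5, with invariant factors (1,1,1,1,1).

∂_2: C_2 → C_1 acts by ∂[p,q,r] = [q,r] − [p,r] + [p,q]. For instance
  ∂[v_1,v_3,v_4] = [v_3,v_4] − [v_1,v_4] + [v_1,v_3],
  ∂[v_1,v_2,v_4] = [v_2,v_4] − [v_1,v_4] + [v_1,v_2].
The resulting 9×4 matrix has rank 3, and its Smith normal form has invariant factors (1,1,1).

∂_3: C_3 → C_2 sends each 3-simplex σ to the alternating sum Σ_i (−1)^i (σ with its i-th vertex removed). For instance
  ∂[v_1,v_2,v_3,v_4] = [v_2,v_3,v_4] − [v_1,v_3,v_4] + [v_1,v_2,v_4] − [v_1,v_2,v_3].
This gives a 4×1 integer matrix of rank 1; reducing to Smith normal form yields diagonal entries (1).

Computing H_k = (kernel of ∂_k) / (image of ∂_{k+1}):

  H_0: rank C_0 − rank ∂_1 = 6 − 5 = 1, and the invariant factors of ∂_1 are all 1, so H_0 ≅ Z.
  H_1: rank ker ∂_1 − rank ∂_2 = (9 − 5) − 3 = 1, and the invariant factors of ∂_2 are all 1, so H_1 ≅ Z.
  H_2: rank ker ∂_2 − rank ∂_3 = (4 − 3) − 1 = 0, and the invariant factors of ∂_3 are all 1, so H_2 ≅ 0.
  H_3: rank ker ∂_3 − rank ∂_4 = (1 − 1) − 0 = 0, and there is no ∂_4, so H_3 ≅ 0.

As a check, the Euler characteristic is 6 − 9 + 4 − 1 = 0, which agrees with 1 − 1 + 0 − 0 = 0.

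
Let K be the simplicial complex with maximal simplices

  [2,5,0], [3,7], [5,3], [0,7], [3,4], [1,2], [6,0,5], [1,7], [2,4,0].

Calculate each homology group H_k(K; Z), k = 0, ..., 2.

Order the vertices as 0 < 1 < 2 < 3 < 4 < 5 < 6 < 7. Listing each simplex with vertices in this order, K has dimension 2 with simplices:

  0-simplices (8): [0], [1], [2], [3], [4], [5], [6], [7]
  1-simplices (13): [0,2], [0,4], [0,5], [0,6], [0,7], [1,2], [1,7], [2,4], [2,5], [3,4], [3,5], [3,7], [5,6]
  2-simplices (3): [0,2,4], [0,2,5], [0,5,6]

Hence C_0 ≅ Z^8, C_1 ≅ Z^13, C_2 ≅ Z^3.

∂_1: C_1 → C_0 is given by ∂[p,q] = [q] − [p]. For instance
  ∂[3,4] = [4] − [3].
The 8×13 boundary matrix has rank 7 and Smith normal form diag(1,1,1,1,1,1,1).

The boundary map ∂_2: C_2 → C_1 acts by ∂[p,q,r] = [q,r] − [p,r] + [p,q]. For instance
  ∂[0,2,4] = [2,4] − [0,4] + [0,2],
  ∂[0,2,5] = [2,5] − [0,5] + [0,2].
The resulting 13×3 matrix has rank 3, and its Smith normal form has invariant factors (1,1,1).

Computing H_k = (kernel of ∂_k) / (image of ∂_{k+1}):

  H_0: rank C_0 − rank ∂_1 = 8 − 7 = 1, and the invariant factors of ∂_1 are all 1, so H_0 = Z.
  H_1: rank ker ∂_1 − rank ∂_2 = (13 − 7) − 3 = 3, and the invariant factors of ∂_2 are all 1, so H_1 = Z^3.
  H_2: rank ker ∂_2 − rank ∂_3 = (3 − 3) − 0 = 0, and there is no ∂_3, so H_2 = 0.

H_0 ≅ Z,  H_1 ≅ Z^3,  H_2 = 0.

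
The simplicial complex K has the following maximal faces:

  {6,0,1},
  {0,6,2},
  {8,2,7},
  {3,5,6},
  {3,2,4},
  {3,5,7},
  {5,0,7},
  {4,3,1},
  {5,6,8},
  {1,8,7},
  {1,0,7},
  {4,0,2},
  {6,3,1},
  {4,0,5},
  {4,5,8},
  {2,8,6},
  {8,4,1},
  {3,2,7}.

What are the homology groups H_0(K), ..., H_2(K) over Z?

H_0 ≅ Z,  H_1 ≅ Z^2,  H_2 ≅ Z.

K has 9 vertices, 27 edges, 18 triangles.
rank ∂_0 = 0, rank ∂_1 = 8 ⇒ b_0 = 9 − 0 − 8 = 1; all invariant factors of ∂_1 are 1 so no torsion. So H_0 = Z.
rank ∂_1 = 8, rank ∂_2 = 17 ⇒ b_1 = 27 − 8 − 17 = 2; all invariant factors of ∂_2 are 1 so no torsion. So H_1 = Z^2.
rank ∂_2 = 17, rank ∂_3 = 0 ⇒ b_2 = 18 − 17 − 0 = 1. So H_2 = Z.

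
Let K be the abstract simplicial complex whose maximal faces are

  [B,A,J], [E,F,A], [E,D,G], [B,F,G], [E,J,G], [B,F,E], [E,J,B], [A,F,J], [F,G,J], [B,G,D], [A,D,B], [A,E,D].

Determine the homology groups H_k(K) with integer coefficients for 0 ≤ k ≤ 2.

We work with the vertex ordering A < B < D < E < F < G < J. The simplices of K, each written with vertices in increasing order, are:

  0-simplices (7): A, B, D, E, F, G, J
  1-simplices (18): AB, AD, AE, AF, AJ, BD, BE, BF, BG, BJ, DE, DG, EF, EG, EJ, FG, FJ, GJ
  2-simplices (12): ABD, ABJ, ADE, AEF, AFJ, BDG, BEF, BEJ, BFG, DEG, EGJ, FGJ

giving chain groups C_0 ≅ Z^7, C_1 ≅ Z^18, C_2 ≅ Z^12.

The boundary map ∂_1: C_1 → C_0 sends each edge [p,q] (with p < q) to q − p.
This gives a 7×18 integer matrix of rank 6; reducing to Smith normal form yields diagonal entries (1,1,1,1,1,1).

∂_2: C_2 → C_1 sends each 2-simplex [p,q,r] to [q,r] − [p,r] + [p,q]. For instance
  ∂ABD = BD − AD + AB,
  ∂ABJ = BJ − AJ + AB.
The 18×12 boundary matrix has rank 12 and Smith normal form diag(1,1,1,1,1,1,1,1,1,1,1,2).

Now H_k = ker ∂_k / im ∂_{k+1}, so:

  H_0: rank C_0 − rank ∂_1 = 7 − 6 = 1, and the invariant factors of ∂_1 are all 1, so H_0 = Z.
  H_1: rank ker ∂_1 − rank ∂_2 = (18 − 6) − 12 = 0, and ∂_2 has invariant factor 2 > 1, so H_1 = Z/2.
  H_2: rank ker ∂_2 − rank ∂_3 = (12 − 12) − 0 = 0, and there is no ∂_3, so H_2 = 0.

(K is a triangulation of the real projective plane RP^2.)

H_0 = Z,  H_1 = Z/2,  H_2 = 0.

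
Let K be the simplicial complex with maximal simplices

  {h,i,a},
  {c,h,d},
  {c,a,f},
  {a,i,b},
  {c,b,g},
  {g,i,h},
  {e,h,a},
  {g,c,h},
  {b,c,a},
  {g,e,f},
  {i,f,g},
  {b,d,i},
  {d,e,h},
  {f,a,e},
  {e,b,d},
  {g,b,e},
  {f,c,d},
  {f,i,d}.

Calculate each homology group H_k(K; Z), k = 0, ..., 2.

K has 9 vertices, 27 edges, 18 triangles.
rank ∂_0 = 0, rank ∂_1 = 8 ⇒ b_0 = 9 − 0 − 8 = 1; all invariant factors of ∂_1 are 1 so no torsion. So H_0 = Z.
rank ∂_1 = 8, rank ∂_2 = 17 ⇒ b_1 = 27 − 8 − 17 = 2; all invariant factors of ∂_2 are 1 so no torsion. So H_1 = Z^2.
rank ∂_2 = 17, rank ∂_3 = 0 ⇒ b_2 = 18 − 17 − 0 = 1. So H_2 = Z.

H_0 ≅ Z,  H_1 ≅ Z^2,  H_2 ≅ Z.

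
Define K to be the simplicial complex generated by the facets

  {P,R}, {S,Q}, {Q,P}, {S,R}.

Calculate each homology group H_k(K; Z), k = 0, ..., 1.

H_0 ≅ Z,  H_1 ≅ Z.

Fix the vertex order P < Q < R < S and write every simplex with vertices in increasing order. Then dim K = 1 and the simplices of K are:

  0-simplices (4): P, Q, R, S
  1-simplices (4): PQ, PR, QS, RS

so the chain groups are C_0 ≅ Z^4, C_1 ≅ Z^4.

Boundary ∂_1: C_1 → C_0 is given by ∂[p,q] = [q] − [p]. For instance
  ∂QS = S − Q.
As a 4×4 matrix over Z this has rank 3, with invariant factors (1,1,1).

From H_k ≅ ker(∂_k) / im(∂_{k+1}) we obtain:

  H_0: rank C_0 − rank ∂_1 = 4 − 3 = 1, and the invariant factors of ∂_1 are all 1, so H_0 = Z.
  H_1: rank ker ∂_1 − rank ∂_2 = (4 − 3) − 0 = 1, and there is no ∂_2, so H_1 = Z.

As a check, the Euler characteristic is 4 − 4 = 0, which agrees with 1 − 1 = 0.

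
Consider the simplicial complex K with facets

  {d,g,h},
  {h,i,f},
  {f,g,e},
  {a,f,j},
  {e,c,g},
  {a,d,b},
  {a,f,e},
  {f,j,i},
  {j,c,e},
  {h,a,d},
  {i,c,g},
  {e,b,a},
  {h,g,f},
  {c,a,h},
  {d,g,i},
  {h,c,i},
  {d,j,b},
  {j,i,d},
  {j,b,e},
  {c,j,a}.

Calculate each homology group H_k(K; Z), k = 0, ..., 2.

K has 10 vertices, 30 edges, 20 triangles.
rank ∂_0 = 0, rank ∂_1 = 9 ⇒ b_0 = 10 − 0 − 9 = 1; all invariant factors of ∂_1 are 1 so no torsion. So H_0 ≅ Z.
rank ∂_1 = 9, rank ∂_2 = 20 ⇒ b_1 = 30 − 9 − 20 = 1; ∂_2 has invariant factor(s) [2] giving torsion. So H_1 ≅ Z ⊕ Z_2.
rank ∂_2 = 20, rank ∂_3 = 0 ⇒ b_2 = 20 − 20 − 0 = 0. So H_2 ≅ 0.

H_0 ≅ Z,  H_1 ≅ Z ⊕ Z_2,  H_2 = 0.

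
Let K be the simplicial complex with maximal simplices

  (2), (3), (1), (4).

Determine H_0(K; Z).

We work with the vertex ordering 1 < 2 < 3 < 4. The simplices of K, each written with vertices in increasing order, are:

  0-simplices (4): [1], [2], [3], [4]

giving chain groups C_0 ≅ Z^4.

Reading off H_k = ker ∂_k / im ∂_{k+1}:

  H_0: rank C_0 − rank ∂_1 = 4 − 0 = 4, and there is no ∂_1, so H_0 = Z^4.

H_0 = Z^4.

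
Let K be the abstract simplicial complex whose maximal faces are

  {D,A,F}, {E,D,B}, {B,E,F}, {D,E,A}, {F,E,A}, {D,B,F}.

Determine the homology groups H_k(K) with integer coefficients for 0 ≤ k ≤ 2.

We work with the vertex ordering A < B < D < E < F. The simplices of K, each written with vertices in increasing order, are:

  0-simplices (5): A, B, D, E, F
  1-simplices (9): AD, AE, AF, BD, BE, BF, DE, DF, EF
  2-simplices (6): ADE, ADF, AEF, BDE, BDF, BEF

so the chain groups are C_0 ≅ Z^5, C_1 ≅ Z^9, C_2 ≅ Z^6.

∂_1: C_1 → C_0 sends each edge [p,q] (with p < q) to q − p.
The 5×9 boundary matrix has rank 4 and Smith normal form diag(1,1,1,1).

∂_2: C_2 → C_1 sends each 2-simplex [p,q,r] to [q,r] − [p,r] + [p,q]. For instance
  ∂BDE = DE − BE + BD,
  ∂BEF = EF − BF + BE.
The 9×6 boundary matrix has rank 5 and Smith normal form diag(1,1,1,1,1).

From H_k ≅ ker(∂_k) / im(∂_{k+1}) we obtain:

  H_0: rank C_0 − rank ∂_1 = 5 − 4 = 1, and the invariant factors of ∂_1 are all 1, so H_0 = Z.
  H_1: rank ker ∂_1 − rank ∂_2 = (9 − 4) − 5 = 0, and the invariant factors of ∂_2 are all 1, so H_1 = 0.
  H_2: rank ker ∂_2 − rank ∂_3 = (6 − 5) − 0 = 1, and there is no ∂_3, so H_2 = Z.

(K is a triangulation of the 2-sphere S^2.)

H_0 ≅ Z,  H_1 = 0,  H_2 ≅ Z.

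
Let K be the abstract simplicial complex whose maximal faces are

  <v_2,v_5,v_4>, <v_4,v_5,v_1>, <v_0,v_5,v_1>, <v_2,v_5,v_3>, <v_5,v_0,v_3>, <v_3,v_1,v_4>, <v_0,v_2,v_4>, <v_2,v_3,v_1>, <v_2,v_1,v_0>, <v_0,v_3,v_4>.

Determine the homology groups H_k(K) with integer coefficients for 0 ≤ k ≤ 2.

K has 6 vertices, 15 edges, 10 triangles.
rank ∂_0 = 0, rank ∂_1 = 5 ⇒ b_0 = 6 − 0 − 5 = 1; all invariant factors of ∂_1 are 1 so no torsion. So H_0 ≅ Z.
rank ∂_1 = 5, rank ∂_2 = 10 ⇒ b_1 = 15 − 5 − 10 = 0; ∂_2 has invariant factor(s) [2] giving torsion. So H_1 ≅ Z_2.
rank ∂_2 = 10, rank ∂_3 = 0 ⇒ b_2 = 10 − 10 − 0 = 0. So H_2 ≅ 0.

H_0 = Z,  H_1 = Z_2,  H_2 = 0.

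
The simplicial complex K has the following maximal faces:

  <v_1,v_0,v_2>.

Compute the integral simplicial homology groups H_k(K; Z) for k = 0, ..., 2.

Take the total order v_0 < v_1 < v_2 on the vertex set. Then K (dimension 2) consists of the simplices:

  0-simplices (3): [v_0], [v_1], [v_2]
  1-simplices (3): [v_0,v_1], [v_0,v_2], [v_1,v_2]
  2-simplices (1): [v_0,v_1,v_2]

so the chain groups are C_0 ≅ Z^3, C_1 ≅ Z^3, C_2 ≅ Z^1.

∂_1: C_1 → C_0 maps an edge to its endpoints' difference, ∂[p,q] = q − p.
The resulting 3×3 matrix has rank 2, and its Smith normal form has invariant factors (1,1).

Boundary ∂_2: C_2 → C_1 sends each 2-simplex [p,q,r] to [q,r] − [p,r] + [p,q]. For instance
  ∂[v_0,v_1,v_2] = [v_1,v_2] − [v_0,v_2] + [v_0,v_1].
The resulting 3×1 matrix has rank 1, and its Smith normal form has invariant factors (1).

Computing H_k = (kernel of ∂_k) / (image of ∂_{k+1}):

  H_0: rank C_0 − rank ∂_1 = 3 − 2 = 1, and the invariant factors of ∂_1 are all 1, so H_0 ≅ Z.
  H_1: rank ker ∂_1 − rank ∂_2 = (3 − 2) − 1 = 0, and the invariant factors of ∂_2 are all 1, so H_1 ≅ 0.
  H_2: rank ker ∂_2 − rank ∂_3 = (1 − 1) − 0 = 0, and there is no ∂_3, so H_2 ≅ 0.

H_0 ≅ Z,  H_1 = 0,  H_2 = 0.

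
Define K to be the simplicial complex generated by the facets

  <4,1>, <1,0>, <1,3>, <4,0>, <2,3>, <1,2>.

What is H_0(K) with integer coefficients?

H_0 = Z.

K has 5 vertices, 6 edges.
rank ∂_0 = 0, rank ∂_1 = 4 ⇒ b_0 = 5 − 0 − 4 = 1; all invariant factors of ∂_1 are 1 so no torsion. So H_0 ≅ Z.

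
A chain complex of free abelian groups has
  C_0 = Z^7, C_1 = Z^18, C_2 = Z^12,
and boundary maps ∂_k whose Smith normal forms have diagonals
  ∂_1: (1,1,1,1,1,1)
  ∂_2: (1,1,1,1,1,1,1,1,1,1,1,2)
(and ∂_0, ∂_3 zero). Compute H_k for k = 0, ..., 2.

H_0 ≅ Z,  H_1 ≅ Z/2,  H_2 = 0.

H_0: b_0 = 7 − 0 − 6 = 1; torsion from ∂_1 factors > 1: none. So H_0 ≅ Z.
H_1: b_1 = 18 − 6 − 12 = 0; torsion from ∂_2 factors > 1: [2]. So H_1 ≅ Z/2.
H_2: b_2 = 12 − 12 − 0 = 0; torsion from ∂_3 factors > 1: none. So H_2 ≅ 0.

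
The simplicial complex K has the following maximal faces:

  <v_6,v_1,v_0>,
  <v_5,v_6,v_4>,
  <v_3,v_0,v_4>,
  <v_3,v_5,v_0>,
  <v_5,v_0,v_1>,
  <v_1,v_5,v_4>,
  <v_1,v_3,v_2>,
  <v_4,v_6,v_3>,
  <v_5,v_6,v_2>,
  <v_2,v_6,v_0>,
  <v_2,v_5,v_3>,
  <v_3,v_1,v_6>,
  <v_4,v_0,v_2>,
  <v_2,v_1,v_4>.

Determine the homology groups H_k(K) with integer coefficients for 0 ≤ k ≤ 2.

H_0 = Z,  H_1 = Z^2,  H_2 = Z.

We work with the vertex ordering v_0 < v_1 < v_2 < v_3 < v_4 < v_5 < v_6. The simplices of K, each written with vertices in increasing order, are:

  0-simplices (7): [v_0], [v_1], [v_2], [v_3], [v_4], [v_5], [v_6]
  1-simplices (21): (21 of them)
  2-simplices (14): (14 of them)

giving chain groups C_0 ≅ Z^7, C_1 ≅ Z^21, C_2 ≅ Z^14.

Boundary ∂_1: C_1 → C_0 sends each edge [p,q] (with p < q) to q − p. For instance
  ∂[v_0,v_4] = [v_4] − [v_0].
As a 7×21 matrix over Z this has rank 6, with invariant factors (1,1,1,1,1,1).

∂_2: C_2 → C_1 maps a triangle to the signed sum of its edges. For instance
  ∂[v_0,v_3,v_4] = [v_3,v_4] − [v_0,v_4] + [v_0,v_3],
  ∂[v_0,v_3,v_5] = [v_3,v_5] − [v_0,v_5] + [v_0,v_3].
This gives a 21×14 integer matrix of rank 13; reducing to Smith normal form yields diagonal entries (1,1,1,1,1,1,1,1,1,1,1,1,1).

Now H_k = ker ∂_k / im ∂_{k+1}, so:

  H_0: rank C_0 − rank ∂_1 = 7 − 6 = 1, and the invariant factors of ∂_1 are all 1, so H_0 = Z.
  H_1: rank ker ∂_1 − rank ∂_2 = (21 − 6) − 13 = 2, and the invariant factors of ∂_2 are all 1, so H_1 = Z^2.
  H_2: rank ker ∂_2 − rank ∂_3 = (14 − 13) − 0 = 1, and there is no ∂_3, so H_2 = Z.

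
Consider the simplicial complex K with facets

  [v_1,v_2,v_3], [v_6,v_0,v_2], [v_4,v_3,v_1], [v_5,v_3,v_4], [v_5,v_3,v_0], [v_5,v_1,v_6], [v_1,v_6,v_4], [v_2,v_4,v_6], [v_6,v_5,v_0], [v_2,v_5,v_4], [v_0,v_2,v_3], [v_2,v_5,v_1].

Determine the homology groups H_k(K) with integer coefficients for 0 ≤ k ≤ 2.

K has 7 vertices, 18 edges, 12 triangles.
rank ∂_0 = 0, rank ∂_1 = 6 ⇒ b_0 = 7 − 0 − 6 = 1; all invariant factors of ∂_1 are 1 so no torsion. So H_0 ≅ Z.
rank ∂_1 = 6, rank ∂_2 = 12 ⇒ b_1 = 18 − 6 − 12 = 0; ∂_2 has invariant factor(s) [2] giving torsion. So H_1 ≅ Z/2.
rank ∂_2 = 12, rank ∂_3 = 0 ⇒ b_2 = 12 − 12 − 0 = 0. So H_2 ≅ 0.

H_0 = Z,  H_1 = Z/2,  H_2 = 0.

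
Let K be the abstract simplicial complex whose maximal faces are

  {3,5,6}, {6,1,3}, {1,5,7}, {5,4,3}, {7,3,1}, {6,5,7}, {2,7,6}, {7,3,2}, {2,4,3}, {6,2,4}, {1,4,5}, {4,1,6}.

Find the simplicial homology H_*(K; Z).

K has 7 vertices, 18 edges, 12 triangles.
rank ∂_0 = 0, rank ∂_1 = 6 ⇒ b_0 = 7 − 0 − 6 = 1; all invariant factors of ∂_1 are 1 so no torsion. So H_0 = Z.
rank ∂_1 = 6, rank ∂_2 = 12 ⇒ b_1 = 18 − 6 − 12 = 0; ∂_2 has invariant factor(s) [2] giving torsion. So H_1 = Z/2Z.
rank ∂_2 = 12, rank ∂_3 = 0 ⇒ b_2 = 12 − 12 − 0 = 0. So H_2 = 0.

H_0 = Z,  H_1 = Z/2Z,  H_2 = 0.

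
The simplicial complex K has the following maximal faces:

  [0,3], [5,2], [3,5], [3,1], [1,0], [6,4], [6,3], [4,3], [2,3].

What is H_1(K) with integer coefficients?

K has 7 vertices, 9 edges.
rank ∂_1 = 6, rank ∂_2 = 0 ⇒ b_1 = 9 − 6 − 0 = 3. So H_1 = Z^3.

H_1 ≅ Z^3.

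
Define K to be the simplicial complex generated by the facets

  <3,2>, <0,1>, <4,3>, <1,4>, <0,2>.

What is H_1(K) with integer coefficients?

We work with the vertex ordering 0 < 1 < 2 < 3 < 4. The simplices of K, each written with vertices in increasing order, are:

  0-simplices (5): [0], [1], [2], [3], [4]
  1-simplices (5): [0,1], [0,2], [1,4], [2,3], [3,4]

Hence C_0 ≅ Z^5, C_1 ≅ Z^5.

∂_1: C_1 → C_0 maps an edge to its endpoints' difference, ∂[p,q] = q − p. For instance
  ∂[0,1] = [1] − [0].
The resulting 5×5 matrix has rank 4, and its Smith normal form has invariant factors (1,1,1,1).

Now H_k = ker ∂_k / im ∂_{k+1}, so:

  H_1: rank ker ∂_1 − rank ∂_2 = (5 − 4) − 0 = 1, and there is no ∂_2, so H_1 = Z.

(K is a triangulation of the circle S^1.)

H_1 = Z.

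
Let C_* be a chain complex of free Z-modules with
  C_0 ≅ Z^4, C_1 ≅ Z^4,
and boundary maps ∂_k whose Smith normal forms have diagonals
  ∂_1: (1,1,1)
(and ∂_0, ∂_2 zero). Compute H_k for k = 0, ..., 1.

H_0 = Z,  H_1 = Z.

H_0: b_0 = 4 − 0 − 3 = 1; torsion from ∂_1 factors > 1: none. So H_0 = Z.
H_1: b_1 = 4 − 3 − 0 = 1; torsion from ∂_2 factors > 1: none. So H_1 = Z.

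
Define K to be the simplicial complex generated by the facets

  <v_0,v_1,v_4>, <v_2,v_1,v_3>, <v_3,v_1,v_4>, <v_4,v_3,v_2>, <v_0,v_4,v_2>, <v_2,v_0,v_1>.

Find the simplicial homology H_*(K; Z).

H_0 = Z,  H_1 = 0,  H_2 = Z.

Fix the vertex order v_0 < v_1 < v_2 < v_3 < v_4 and write every simplex with vertices in increasing order. Then dim K = 2 and the simplices of K are:

  0-simplices (5): [v_0], [v_1], [v_2], [v_3], [v_4]
  1-simplices (9): [v_0,v_1], [v_0,v_2], [v_0,v_4], [v_1,v_2], [v_1,v_3], [v_1,v_4], [v_2,v_3], [v_2,v_4], [v_3,v_4]
  2-simplices (6): [v_0,v_1,v_2], [v_0,v_1,v_4], [v_0,v_2,v_4], [v_1,v_2,v_3], [v_1,v_3,v_4], [v_2,v_3,v_4]

giving chain groups C_0 ≅ Z^5, C_1 ≅ Z^9, C_2 ≅ Z^6.

Boundary ∂_1: C_1 → C_0 is given by ∂[p,q] = [q] − [p]. For instance
  ∂[v_1,v_3] = [v_3] − [v_1].
This gives a 5×9 integer matrix of rank 4; reducing to Smith normal form yields diagonal entries (1,1,1,1).

∂_2: C_2 → C_1 acts by ∂[p,q,r] = [q,r] − [p,r] + [p,q]. For instance
  ∂[v_1,v_2,v_3] = [v_2,v_3] − [v_1,v_3] + [v_1,v_2],
  ∂[v_0,v_1,v_2] = [v_1,v_2] − [v_0,v_2] + [v_0,v_1].
The 9×6 boundary matrix has rank 5 and Smith normal form diag(1,1,1,1,1).

Reading off H_k = ker ∂_k / im ∂_{k+1}:

  H_0: rank C_0 − rank ∂_1 = 5 − 4 = 1, and the invariant factors of ∂_1 are all 1, so H_0 = Z.
  H_1: rank ker ∂_1 − rank ∂_2 = (9 − 4) − 5 = 0, and the invariant factors of ∂_2 are all 1, so H_1 = 0.
  H_2: rank ker ∂_2 − rank ∂_3 = (6 − 5) − 0 = 1, and there is no ∂_3, so H_2 = Z.

(K is a triangulation of the 2-sphere S^2.)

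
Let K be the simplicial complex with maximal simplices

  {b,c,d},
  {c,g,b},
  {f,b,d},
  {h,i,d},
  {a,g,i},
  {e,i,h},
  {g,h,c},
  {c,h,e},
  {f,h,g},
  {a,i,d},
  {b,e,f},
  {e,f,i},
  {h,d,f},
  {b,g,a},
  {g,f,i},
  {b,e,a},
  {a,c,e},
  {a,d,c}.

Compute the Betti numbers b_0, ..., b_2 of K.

b_0 = 1, b_1 = 1, b_2 = 0.

Fix the vertex order a < b < c < d < e < f < g < h < i and write every simplex with vertices in increasing order. Then dim K = 2 and the simplices of K are:

  0-simplices (9): a, b, c, d, e, f, g, h, i
  1-simplices (27): ab, ac, ad, ae, ag, ai, bc, bd, be, bf, bg, cd, ce, cg, ch, df, dh, di, ef, eh, ei, fg, fh, fi, gh, gi, hi
  2-simplices (18): abe, abg, acd, ace, adi, agi, bcd, bcg, bdf, bef, ceh, cgh, dfh, dhi, efi, ehi, fgh, fgi

giving chain groups C_0 ≅ Z^9, C_1 ≅ Z^27, C_2 ≅ Z^18.

Boundary ∂_1: C_1 → C_0 maps an edge to its endpoints' difference, ∂[p,q] = q − p. For instance
  ∂bf = f − b.
The 9×27 boundary matrix has rank 8 and Smith normal form diag(1,1,1,1,1,1,1,1).

The boundary map ∂_2: C_2 → C_1 sends each 2-simplex [p,q,r] to [q,r] − [p,r] + [p,q]. For instance
  ∂cgh = gh − ch + cg,
  ∂dhi = hi − di + dh.
As a 27×18 matrix over Z this has rank 18, with invariant factors (1,1,1,1,1,1,1,1,1,1,1,1,1,1,1,1,1,2).

Computing H_k = (kernel of ∂_k) / (image of ∂_{k+1}):

  H_0: rank C_0 − rank ∂_1 = 9 − 8 = 1, and the invariant factors of ∂_1 are all 1, so H_0 ≅ Z.
  H_1: rank ker ∂_1 − rank ∂_2 = (27 − 8) − 18 = 1, and ∂_2 has invariant factor 2 > 1, so H_1 ≅ Z ⊕ Z/2.
  H_2: rank ker ∂_2 − rank ∂_3 = (18 − 18) − 0 = 0, and there is no ∂_3, so H_2 ≅ 0.

(K is a triangulation of the Klein bottle.)

Hence the Betti numbers are b_0 = 1, b_1 = 1, b_2 = 0.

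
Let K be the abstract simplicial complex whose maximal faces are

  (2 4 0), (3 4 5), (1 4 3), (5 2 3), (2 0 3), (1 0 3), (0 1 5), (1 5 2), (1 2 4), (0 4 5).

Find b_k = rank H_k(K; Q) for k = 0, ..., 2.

Fix the vertex order 0 < 1 < 2 < 3 < 4 < 5 and write every simplex with vertices in increasing order. Then dim K = 2 and the simplices of K are:

  0-simplices (6): [0], [1], [2], [3], [4], [5]
  1-simplices (15): [0,1], [0,2], [0,3], [0,4], [0,5], [1,2], [1,3], [1,4], [1,5], [2,3], [2,4], [2,5], [3,4], [3,5], [4,5]
  2-simplices (10): [0,1,3], [0,1,5], [0,2,3], [0,2,4], [0,4,5], [1,2,4], [1,2,5], [1,3,4], [2,3,5], [3,4,5]

giving chain groups C_0 ≅ Z^6, C_1 ≅ Z^15, C_2 ≅ Z^10.

∂_1: C_1 → C_0 sends each edge [p,q] (with p < q) to q − p.
The 6×15 boundary matrix has rank 5 and Smith normal form diag(1,1,1,1,1).

Boundary ∂_2: C_2 → C_1 maps a triangle to the signed sum of its edges. For instance
  ∂[0,4,5] = [4,5] − [0,5] + [0,4],
  ∂[3,4,5] = [4,5] − [3,5] + [3,4].
This gives a 15×10 integer matrix of rank 10; reducing to Smith normal form yields diagonal entries (1,1,1,1,1,1,1,1,1,2).

Reading off H_k = ker ∂_k / im ∂_{k+1}:

  H_0: rank C_0 − rank ∂_1 = 6 − 5 = 1, and the invariant factors of ∂_1 are all 1, so H_0 ≅ Z.
  H_1: rank ker ∂_1 − rank ∂_2 = (15 − 5) − 10 = 0, and ∂_2 has invariant factor 2 > 1, so H_1 ≅ Z/2Z.
  H_2: rank ker ∂_2 − rank ∂_3 = (10 − 10) − 0 = 0, and there is no ∂_3, so H_2 ≅ 0.

Hence the Betti numbers are b_0 = 1, b_1 = 0, b_2 = 0.

b_0 = 1, b_1 = 0, b_2 = 0.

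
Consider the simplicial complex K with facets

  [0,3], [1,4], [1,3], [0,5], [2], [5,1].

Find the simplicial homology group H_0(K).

H_0 ≅ Z^2.

Order the vertices as 0 < 1 < 2 < 3 < 4 < 5. Listing each simplex with vertices in this order, K has dimension 1 with simplices:

  0-simplices (6): [0], [1], [2], [3], [4], [5]
  1-simplices (5): [0,3], [0,5], [1,3], [1,4], [1,5]

Hence C_0 ≅ Z^6, C_1 ≅ Z^5.

The boundary map ∂_1: C_1 → C_0 maps an edge to its endpoints' difference, ∂[p,q] = q − p. For instance
  ∂[0,5] = [5] − [0].
As a 6×5 matrix over Z this has rank 4, with invariant factors (1,1,1,1).

Now H_k = ker ∂_k / im ∂_{k+1}, so:

  H_0: rank C_0 − rank ∂_1 = 6 − 4 = 2, and the invariant factors of ∂_1 are all 1, so H_0 = Z^2.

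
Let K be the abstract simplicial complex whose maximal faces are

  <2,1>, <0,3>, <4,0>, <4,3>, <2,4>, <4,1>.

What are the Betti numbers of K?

We work with the vertex ordering 0 < 1 < 2 < 3 < 4. The simplices of K, each written with vertices in increasing order, are:

  0-simplices (5): [0], [1], [2], [3], [4]
  1-simplices (6): [0,3], [0,4], [1,2], [1,4], [2,4], [3,4]

so the chain groups are C_0 ≅ Z^5, C_1 ≅ Z^6.

The boundary map ∂_1: C_1 → C_0 is given by ∂[p,q] = [q] − [p]. For instance
  ∂[3,4] = [4] − [3].
This gives a 5×6 integer matrix of rank 4; reducing to Smith normal form yields diagonal entries (1,1,1,1).

Computing H_k = (kernel of ∂_k) / (image of ∂_{k+1}):

  H_0: rank C_0 − rank ∂_1 = 5 − 4 = 1, and the invariant factors of ∂_1 are all 1, so H_0 = Z.
  H_1: rank ker ∂_1 − rank ∂_2 = (6 − 4) − 0 = 2, and there is no ∂_2, so H_1 = Z^2.

(K is a triangulation of a wedge of 2 circles.)

Hence the Betti numbers are b_0 = 1, b_1 = 2.

b_0 = 1, b_1 = 2.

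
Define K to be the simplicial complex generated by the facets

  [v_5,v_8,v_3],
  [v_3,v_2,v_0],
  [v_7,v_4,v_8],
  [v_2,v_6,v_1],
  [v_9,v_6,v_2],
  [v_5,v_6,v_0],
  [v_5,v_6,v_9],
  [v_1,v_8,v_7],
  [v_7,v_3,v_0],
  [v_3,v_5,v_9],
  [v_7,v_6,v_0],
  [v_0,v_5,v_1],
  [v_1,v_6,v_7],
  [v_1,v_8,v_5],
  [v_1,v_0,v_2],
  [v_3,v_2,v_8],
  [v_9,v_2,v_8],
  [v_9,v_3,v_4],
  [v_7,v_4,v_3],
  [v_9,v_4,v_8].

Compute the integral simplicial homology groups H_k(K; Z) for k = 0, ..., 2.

H_0 = Z,  H_1 = Z ⊕ Z_2,  H_2 = 0.

K has 10 vertices, 30 edges, 20 triangles.
rank ∂_0 = 0, rank ∂_1 = 9 ⇒ b_0 = 10 − 0 − 9 = 1; all invariant factors of ∂_1 are 1 so no torsion. So H_0 = Z.
rank ∂_1 = 9, rank ∂_2 = 20 ⇒ b_1 = 30 − 9 − 20 = 1; ∂_2 has invariant factor(s) [2] giving torsion. So H_1 = Z ⊕ Z_2.
rank ∂_2 = 20, rank ∂_3 = 0 ⇒ b_2 = 20 − 20 − 0 = 0. So H_2 = 0.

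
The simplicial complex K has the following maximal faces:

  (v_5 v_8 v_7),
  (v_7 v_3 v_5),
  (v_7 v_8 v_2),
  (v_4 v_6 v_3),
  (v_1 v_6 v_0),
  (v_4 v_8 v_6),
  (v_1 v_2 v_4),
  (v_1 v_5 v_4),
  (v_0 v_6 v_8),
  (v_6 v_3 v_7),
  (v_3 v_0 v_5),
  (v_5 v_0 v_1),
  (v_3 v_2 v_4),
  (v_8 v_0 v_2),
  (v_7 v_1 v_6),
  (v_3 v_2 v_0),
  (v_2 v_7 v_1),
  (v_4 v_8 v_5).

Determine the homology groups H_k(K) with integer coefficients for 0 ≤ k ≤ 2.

H_0 ≅ Z,  H_1 ≅ Z^2,  H_2 ≅ Z.

Take the total order v_0 < v_1 < v_2 < v_3 < v_4 < v_5 < v_6 < v_7 < v_8 on the vertex set. Then K (dimension 2) consists of the simplices:

  0-simplices (9): [v_0], [v_1], [v_2], [v_3], [v_4], [v_5], [v_6], [v_7], [v_8]
  1-simplices (27): (27 of them)
  2-simplices (18): (18 of them)

so the chain groups are C_0 ≅ Z^9, C_1 ≅ Z^27, C_2 ≅ Z^18.

Boundary ∂_1: C_1 → C_0 sends each edge [p,q] (with p < q) to q − p.
The resulting 9×27 matrix has rank 8, and its Smith normal form has invariant factors (1,1,1,1,1,1,1,1).

The boundary map ∂_2: C_2 → C_1 acts by ∂[p,q,r] = [q,r] − [p,r] + [p,q]. For instance
  ∂[v_3,v_6,v_7] = [v_6,v_7] − [v_3,v_7] + [v_3,v_6],
  ∂[v_0,v_2,v_8] = [v_2,v_8] − [v_0,v_8] + [v_0,v_2].
The resulting 27×18 matrix has rank 17, and its Smith normal form has invariant factors (1,1,1,1,1,1,1,1,1,1,1,1,1,1,1,1,1).

From H_k ≅ ker(∂_k) / im(∂_{k+1}) we obtain:

  H_0: rank C_0 − rank ∂_1 = 9 − 8 = 1, and the invariant factors of ∂_1 are all 1, so H_0 ≅ Z.
  H_1: rank ker ∂_1 − rank ∂_2 = (27 − 8) − 17 = 2, and the invariant factors of ∂_2 are all 1, so H_1 ≅ Z^2.
  H_2: rank ker ∂_2 − rank ∂_3 = (18 − 17) − 0 = 1, and there is no ∂_3, so H_2 ≅ Z.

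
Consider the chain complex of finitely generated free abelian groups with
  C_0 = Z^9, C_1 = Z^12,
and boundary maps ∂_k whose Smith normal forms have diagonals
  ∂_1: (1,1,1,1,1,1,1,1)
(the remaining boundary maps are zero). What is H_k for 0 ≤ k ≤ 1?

H_0: b_0 = 9 − 0 − 8 = 1; torsion from ∂_1 factors > 1: none. So H_0 = Z.
H_1: b_1 = 12 − 8 − 0 = 4; torsion from ∂_2 factors > 1: none. So H_1 = Z^4.

H_0 = Z,  H_1 = Z^4.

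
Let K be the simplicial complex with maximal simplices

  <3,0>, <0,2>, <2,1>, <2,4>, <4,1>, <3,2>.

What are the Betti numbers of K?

Order the vertices as 0 < 1 < 2 < 3 < 4. Listing each simplex with vertices in this order, K has dimension 1 with simplices:

  0-simplices (5): [0], [1], [2], [3], [4]
  1-simplices (6): [0,2], [0,3], [1,2], [1,4], [2,3], [2,4]

so the chain groups are C_0 ≅ Z^5, C_1 ≅ Z^6.

∂_1: C_1 → C_0 maps an edge to its endpoints' difference, ∂[p,q] = q − p. For instance
  ∂[0,3] = [3] − [0].
As a 5×6 matrix over Z this has rank 4, with invariant factors (1,1,1,1).

Now H_k = ker ∂_k / im ∂_{k+1}, so:

  H_0: rank C_0 − rank ∂_1 = 5 − 4 = 1, and the invariant factors of ∂_1 are all 1, so H_0 ≅ Z.
  H_1: rank ker ∂_1 − rank ∂_2 = (6 − 4) − 0 = 2, and there is no ∂_2, so H_1 ≅ Z^2.

(K is a triangulation of a wedge of 2 circles.)

Hence the Betti numbers are b_0 = 1, b_1 = 2.

b_0 = 1, b_1 = 2.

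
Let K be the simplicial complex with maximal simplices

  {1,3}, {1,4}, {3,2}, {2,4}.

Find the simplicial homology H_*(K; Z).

H_0 = Z,  H_1 = Z.

We work with the vertex ordering 1 < 2 < 3 < 4. The simplices of K, each written with vertices in increasing order, are:

  0-simplices (4): [1], [2], [3], [4]
  1-simplices (4): [1,3], [1,4], [2,3], [2,4]

Hence C_0 ≅ Z^4, C_1 ≅ Z^4.

∂_1: C_1 → C_0 is given by ∂[p,q] = [q] − [p].
This gives a 4×4 integer matrix of rank 3; reducing to Smith normal form yields diagonal entries (1,1,1).

Computing H_k = (kernel of ∂_k) / (image of ∂_{k+1}):

  H_0: rank C_0 − rank ∂_1 = 4 − 3 = 1, and the invariant factors of ∂_1 are all 1, so H_0 = Z.
  H_1: rank ker ∂_1 − rank ∂_2 = (4 − 3) − 0 = 1, and there is no ∂_2, so H_1 = Z.

As a check, the Euler characteristic is 4 − 4 = 0, which agrees with 1 − 1 = 0.
(K is a triangulation of the circle S^1.)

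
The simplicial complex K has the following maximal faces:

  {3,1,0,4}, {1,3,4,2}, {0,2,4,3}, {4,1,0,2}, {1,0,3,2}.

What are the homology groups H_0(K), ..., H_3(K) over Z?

Fix the vertex order 0 < 1 < 2 < 3 < 4 and write every simplex with vertices in increasing order. Then dim K = 3 and the simplices of K are:

  0-simplices (5): [0], [1], [2], [3], [4]
  1-simplices (10): [0,1], [0,2], [0,3], [0,4], [1,2], [1,3], [1,4], [2,3], [2,4], [3,4]
  2-simplices (10): [0,1,2], [0,1,3], [0,1,4], [0,2,3], [0,2,4], [0,3,4], [1,2,3], [1,2,4], [1,3,4], [2,3,4]
  3-simplices (5): [0,1,2,3], [0,1,2,4], [0,1,3,4], [0,2,3,4], [1,2,3,4]

giving chain groups C_0 ≅ Z^5, C_1 ≅ Z^10, C_2 ≅ Z^10, C_3 ≅ Z^5.

∂_1: C_1 → C_0 is given by ∂[p,q] = [q] − [p]. For instance
  ∂[3,4] = [4] − [3].
The resulting 5×10 matrix has rank 4, and its Smith normal form has invariant factors (1,1,1,1).

The boundary map ∂_2: C_2 → C_1 sends each 2-simplex [p,q,r] to [q,r] − [p,r] + [p,q]. For instance
  ∂[0,3,4] = [3,4] − [0,4] + [0,3],
  ∂[0,1,2] = [1,2] − [0,2] + [0,1].
As a 10×10 matrix over Z this has rank 6, with invariant factors (1,1,1,1,1,1).

Boundary ∂_3: C_3 → C_2 sends each 3-simplex σ to the alternating sum Σ_i (−1)^i (σ with its i-th vertex removed). For instance
  ∂[0,1,2,4] = [1,2,4] − [0,2,4] + [0,1,4] − [0,1,2],
  ∂[1,2,3,4] = [2,3,4] − [1,3,4] + [1,2,4] − [1,2,3].
The 10×5 boundary matrix has rank 4 and Smith normal form diag(1,1,1,1).

Reading off H_k = ker ∂_k / im ∂_{k+1}:

  H_0: rank C_0 − rank ∂_1 = 5 − 4 = 1, and the invariant factors of ∂_1 are all 1, so H_0 = Z.
  H_1: rank ker ∂_1 − rank ∂_2 = (10 − 4) − 6 = 0, and the invariant factors of ∂_2 are all 1, so H_1 = 0.
  H_2: rank ker ∂_2 − rank ∂_3 = (10 − 6) − 4 = 0, and the invariant factors of ∂_3 are all 1, so H_2 = 0.
  H_3: rank ker ∂_3 − rank ∂_4 = (5 − 4) − 0 = 1, and there is no ∂_4, so H_3 = Z.

(K is a triangulation of the 3-sphere S^3.)

H_0 = Z,  H_1 = 0,  H_2 = 0,  H_3 = Z.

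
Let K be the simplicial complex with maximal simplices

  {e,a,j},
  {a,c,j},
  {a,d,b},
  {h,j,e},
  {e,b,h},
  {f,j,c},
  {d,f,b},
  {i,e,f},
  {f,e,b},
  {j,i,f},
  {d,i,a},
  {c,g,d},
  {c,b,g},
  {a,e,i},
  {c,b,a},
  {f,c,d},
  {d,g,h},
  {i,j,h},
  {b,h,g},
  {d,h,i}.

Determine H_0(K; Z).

K has 10 vertices, 30 edges, 20 triangles.
rank ∂_0 = 0, rank ∂_1 = 9 ⇒ b_0 = 10 − 0 − 9 = 1; all invariant factors of ∂_1 are 1 so no torsion. So H_0 = Z.

H_0 ≅ Z.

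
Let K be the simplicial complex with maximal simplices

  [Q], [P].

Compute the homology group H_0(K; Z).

H_0 ≅ Z^2.

Take the total order P < Q on the vertex set. Then K (dimension 0) consists of the simplices:

  0-simplices (2): P, Q

giving chain groups C_0 ≅ Z^2.

Reading off H_k = ker ∂_k / im ∂_{k+1}:

  H_0: rank C_0 − rank ∂_1 = 2 − 0 = 2, and there is no ∂_1, so H_0 ≅ Z^2.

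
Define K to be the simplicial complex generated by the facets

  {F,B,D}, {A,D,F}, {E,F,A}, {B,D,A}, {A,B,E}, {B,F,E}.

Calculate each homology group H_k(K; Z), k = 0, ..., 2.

H_0 = Z,  H_1 = 0,  H_2 = Z.

We work with the vertex ordering A < B < D < E < F. The simplices of K, each written with vertices in increasing order, are:

  0-simplices (5): A, B, D, E, F
  1-simplices (9): AB, AD, AE, AF, BD, BE, BF, DF, EF
  2-simplices (6): ABD, ABE, ADF, AEF, BDF, BEF

so the chain groups are C_0 ≅ Z^5, C_1 ≅ Z^9, C_2 ≅ Z^6.

Boundary ∂_1: C_1 → C_0 maps an edge to its endpoints' difference, ∂[p,q] = q − p. For instance
  ∂DF = F − D.
As a 5×9 matrix over Z this has rank 4, with invariant factors (1,1,1,1).

Boundary ∂_2: C_2 → C_1 sends each 2-simplex [p,q,r] to [q,r] − [p,r] + [p,q]. For instance
  ∂ADF = DF − AF + AD,
  ∂AEF = EF − AF + AE.
The 9×6 boundary matrix has rank 5 and Smith normal form diag(1,1,1,1,1).

Computing H_k = (kernel of ∂_k) / (image of ∂_{k+1}):

  H_0: rank C_0 − rank ∂_1 = 5 − 4 = 1, and the invariant factors of ∂_1 are all 1, so H_0 ≅ Z.
  H_1: rank ker ∂_1 − rank ∂_2 = (9 − 4) − 5 = 0, and the invariant factors of ∂_2 are all 1, so H_1 ≅ 0.
  H_2: rank ker ∂_2 − rank ∂_3 = (6 − 5) − 0 = 1, and there is no ∂_3, so H_2 ≅ Z.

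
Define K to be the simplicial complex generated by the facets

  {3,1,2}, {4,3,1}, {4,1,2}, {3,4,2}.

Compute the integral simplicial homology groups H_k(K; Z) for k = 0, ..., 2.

H_0 = Z,  H_1 = 0,  H_2 = Z.

K has 4 vertices, 6 edges, 4 triangles.
rank ∂_0 = 0, rank ∂_1 = 3 ⇒ b_0 = 4 − 0 − 3 = 1; all invariant factors of ∂_1 are 1 so no torsion. So H_0 = Z.
rank ∂_1 = 3, rank ∂_2 = 3 ⇒ b_1 = 6 − 3 − 3 = 0; all invariant factors of ∂_2 are 1 so no torsion. So H_1 = 0.
rank ∂_2 = 3, rank ∂_3 = 0 ⇒ b_2 = 4 − 3 − 0 = 1. So H_2 = Z.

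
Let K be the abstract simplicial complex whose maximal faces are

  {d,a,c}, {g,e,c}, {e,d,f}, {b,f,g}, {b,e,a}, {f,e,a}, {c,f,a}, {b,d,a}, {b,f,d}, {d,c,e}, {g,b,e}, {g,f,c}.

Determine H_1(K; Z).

Fix the vertex order a < b < c < d < e < f < g and write every simplex with vertices in increasing order. Then dim K = 2 and the simplices of K are:

  0-simplices (7): a, b, c, d, e, f, g
  1-simplices (18): ab, ac, ad, ae, af, bd, be, bf, bg, cd, ce, cf, cg, de, df, ef, eg, fg
  2-simplices (12): abd, abe, acd, acf, aef, bdf, beg, bfg, cde, ceg, cfg, def

Hence C_0 ≅ Z^7, C_1 ≅ Z^18, C_2 ≅ Z^12.

The boundary map ∂_1: C_1 → C_0 sends each edge [p,q] (with p < q) to q − p. For instance
  ∂ad = d − a.
As a 7×18 matrix over Z this has rank 6, with invariant factors (1,1,1,1,1,1).

The boundary map ∂_2: C_2 → C_1 maps a triangle to the signed sum of its edges. For instance
  ∂abe = be − ae + ab,
  ∂aef = ef − af + ae.
This gives a 18×12 integer matrix of rank 12; reducing to Smith normal form yields diagonal entries (1,1,1,1,1,1,1,1,1,1,1,2).

Now H_k = ker ∂_k / im ∂_{k+1}, so:

  H_1: rank ker ∂_1 − rank ∂_2 = (18 − 6) − 12 = 0, and ∂_2 has invariant factor 2 > 1, so H_1 ≅ Z/2.

H_1 = Z/2.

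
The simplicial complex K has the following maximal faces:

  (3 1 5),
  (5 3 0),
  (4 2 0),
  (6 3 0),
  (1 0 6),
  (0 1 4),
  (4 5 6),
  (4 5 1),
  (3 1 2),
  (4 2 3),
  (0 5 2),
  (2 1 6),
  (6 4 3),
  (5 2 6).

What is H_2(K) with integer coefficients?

H_2 ≅ Z.

Order the vertices as 0 < 1 < 2 < 3 < 4 < 5 < 6. Listing each simplex with vertices in this order, K has dimension 2 with simplices:

  0-simplices (7): [0], [1], [2], [3], [4], [5], [6]
  1-simplices (21): [0,1], [0,2], [0,3], [0,4], [0,5], [0,6], [1,2], [1,3], [1,4], [1,5], [1,6], [2,3], [2,4], [2,5], [2,6], [3,4], [3,5], [3,6], [4,5], [4,6], [5,6]
  2-simplices (14): [0,1,4], [0,1,6], [0,2,4], [0,2,5], [0,3,5], [0,3,6], [1,2,3], [1,2,6], [1,3,5], [1,4,5], [2,3,4], [2,5,6], [3,4,6], [4,5,6]

giving chain groups C_0 ≅ Z^7, C_1 ≅ Z^21, C_2 ≅ Z^14.

The boundary map ∂_1: C_1 → C_0 sends each edge [p,q] (with p < q) to q − p. For instance
  ∂[0,1] = [1] − [0].
As a 7×21 matrix over Z this has rank 6, with invariant factors (1,1,1,1,1,1).

∂_2: C_2 → C_1 acts by ∂[p,q,r] = [q,r] − [p,r] + [p,q]. For instance
  ∂[1,2,6] = [2,6] − [1,6] + [1,2],
  ∂[2,3,4] = [3,4] − [2,4] + [2,3].
The resulting 21×14 matrix has rank 13, and its Smith normal form has invariant factors (1,1,1,1,1,1,1,1,1,1,1,1,1).

Computing H_k = (kernel of ∂_k) / (image of ∂_{k+1}):

  H_2: rank ker ∂_2 − rank ∂_3 = (14 − 13) − 0 = 1, and there is no ∂_3, so H_2 = Z.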